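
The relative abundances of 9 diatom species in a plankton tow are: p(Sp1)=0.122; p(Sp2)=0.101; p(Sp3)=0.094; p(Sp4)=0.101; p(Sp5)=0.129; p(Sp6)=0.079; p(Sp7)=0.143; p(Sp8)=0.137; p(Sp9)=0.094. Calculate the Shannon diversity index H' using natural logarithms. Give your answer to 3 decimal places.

2.179

Each pᵢ ln pᵢ term (working shown to 5 dp, full precision carried): 0.122×(-2.10373)=-0.25666, 0.101×(-2.29263)=-0.23156, 0.094×(-2.36446)=-0.22226, 0.101×(-2.29263)=-0.23156, 0.129×(-2.04794)=-0.26418, 0.079×(-2.53831)=-0.20053, 0.143×(-1.94491)=-0.27812, 0.137×(-1.98777)=-0.27233, 0.094×(-2.36446)=-0.22226.
Sum = -2.17944, so H' = 2.179.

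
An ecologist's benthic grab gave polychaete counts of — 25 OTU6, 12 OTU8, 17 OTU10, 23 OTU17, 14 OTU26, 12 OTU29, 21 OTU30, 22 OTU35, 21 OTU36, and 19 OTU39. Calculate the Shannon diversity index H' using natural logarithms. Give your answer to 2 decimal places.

Total N = 25+12+17+23+14+12+21+22+21+19 = 186, so the proportions are 0.1344, 0.0645, 0.0914, 0.1237, 0.0753, 0.0645, 0.1129, 0.1183, 0.1129, 0.1022 (working shown to 4 dp, full precision carried).
Each pᵢ ln pᵢ term: 0.1344×(-2.0069)=-0.2697, 0.0645×(-2.7408)=-0.1768, 0.0914×(-2.3925)=-0.2187, 0.1237×(-2.0903)=-0.2585, 0.0753×(-2.5867)=-0.1947, 0.0645×(-2.7408)=-0.1768, 0.1129×(-2.1812)=-0.2463, 0.1183×(-2.1347)=-0.2525, 0.1129×(-2.1812)=-0.2463, 0.1022×(-2.2813)=-0.2330.
Sum = -2.2733, so H' = 2.27.

2.27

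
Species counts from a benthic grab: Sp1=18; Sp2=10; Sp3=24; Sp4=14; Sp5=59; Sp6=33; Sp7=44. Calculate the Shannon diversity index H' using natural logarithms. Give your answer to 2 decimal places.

1.79

Total N = 18+10+24+14+59+33+44 = 202, so the proportions are 0.0891, 0.0495, 0.1188, 0.0693, 0.2921, 0.1634, 0.2178 (working shown to 4 dp, full precision carried).
Each pᵢ ln pᵢ term: 0.0891×(-2.4179)=-0.2155, 0.0495×(-3.0057)=-0.1488, 0.1188×(-2.1302)=-0.2531, 0.0693×(-2.6692)=-0.1850, 0.2921×(-1.2307)=-0.3595, 0.1634×(-1.8118)=-0.2960, 0.2178×(-1.5241)=-0.3320.
Sum = -1.7898, so H' = 1.79.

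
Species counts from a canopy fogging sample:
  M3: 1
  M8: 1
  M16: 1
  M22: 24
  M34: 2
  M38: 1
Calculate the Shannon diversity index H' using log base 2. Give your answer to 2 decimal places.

Total N = 1+1+1+24+2+1 = 30, so the proportions are 0.0333, 0.0333, 0.0333, 0.8, 0.0667, 0.0333 (working shown to 4 dp, full precision carried).
Each pᵢ log₂ pᵢ term: 0.0333×(-4.9069)=-0.1636, 0.0333×(-4.9069)=-0.1636, 0.0333×(-4.9069)=-0.1636, 0.8×(-0.3219)=-0.2575, 0.0667×(-3.9069)=-0.2605, 0.0333×(-4.9069)=-0.1636.
Sum = -1.1723, so H' = 1.17.

1.17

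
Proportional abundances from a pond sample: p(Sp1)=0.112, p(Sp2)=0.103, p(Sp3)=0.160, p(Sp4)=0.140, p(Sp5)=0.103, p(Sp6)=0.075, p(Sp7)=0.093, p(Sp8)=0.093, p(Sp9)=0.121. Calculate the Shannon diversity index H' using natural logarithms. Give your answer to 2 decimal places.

Each pᵢ ln pᵢ term (working shown to 4 dp, full precision carried): 0.112×(-2.1893)=-0.2452, 0.103×(-2.2730)=-0.2341, 0.16×(-1.8326)=-0.2932, 0.14×(-1.9661)=-0.2753, 0.103×(-2.2730)=-0.2341, 0.075×(-2.5903)=-0.1943, 0.093×(-2.3752)=-0.2209, 0.093×(-2.3752)=-0.2209, 0.121×(-2.1120)=-0.2555.
Sum = -2.1735, so H' = 2.17.

2.17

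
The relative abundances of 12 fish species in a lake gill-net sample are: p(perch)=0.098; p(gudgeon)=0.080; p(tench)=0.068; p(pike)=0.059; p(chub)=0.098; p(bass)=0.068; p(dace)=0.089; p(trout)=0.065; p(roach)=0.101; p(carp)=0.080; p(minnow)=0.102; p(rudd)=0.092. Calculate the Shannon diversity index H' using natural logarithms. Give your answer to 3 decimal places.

2.469

Each pᵢ ln pᵢ term (working shown to 5 dp, full precision carried): 0.098×(-2.32279)=-0.22763, 0.08×(-2.52573)=-0.20206, 0.068×(-2.68825)=-0.18280, 0.059×(-2.83022)=-0.16698, 0.098×(-2.32279)=-0.22763, 0.068×(-2.68825)=-0.18280, 0.089×(-2.41912)=-0.21530, 0.065×(-2.73337)=-0.17767, 0.101×(-2.29263)=-0.23156, 0.08×(-2.52573)=-0.20206, 0.102×(-2.28278)=-0.23284, 0.092×(-2.38597)=-0.21951.
Sum = -2.46885, so H' = 2.469.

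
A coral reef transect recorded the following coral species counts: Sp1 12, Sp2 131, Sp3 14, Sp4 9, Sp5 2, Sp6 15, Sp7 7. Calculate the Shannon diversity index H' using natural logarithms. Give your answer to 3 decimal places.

1.137

Total N = 12+131+14+9+2+15+7 = 190, so the proportions are 0.06316, 0.68947, 0.07368, 0.04737, 0.01053, 0.07895, 0.03684 (working shown to 5 dp, full precision carried).
Each pᵢ ln pᵢ term: 0.06316×(-2.76212)=-0.17445, 0.68947×(-0.37183)=-0.25636, 0.07368×(-2.60797)=-0.19217, 0.04737×(-3.04980)=-0.14446, 0.01053×(-4.55388)=-0.04794, 0.07895×(-2.53897)=-0.20045, 0.03684×(-3.30111)=-0.12162.
Sum = -1.13745, so H' = 1.137.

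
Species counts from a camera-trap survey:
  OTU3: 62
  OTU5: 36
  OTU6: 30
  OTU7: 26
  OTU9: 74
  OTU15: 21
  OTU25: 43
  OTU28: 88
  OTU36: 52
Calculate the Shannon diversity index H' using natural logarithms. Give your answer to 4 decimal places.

Total N = 62+36+30+26+74+21+43+88+52 = 432, so the proportions are 0.143519, 0.083333, 0.069444, 0.060185, 0.171296, 0.048611, 0.099537, 0.203704, 0.12037 (working shown to 6 dp, full precision carried).
Each pᵢ ln pᵢ term: 0.143519×(-1.941291)=-0.278611, 0.083333×(-2.484907)=-0.207076, 0.069444×(-2.667228)=-0.185224, 0.060185×(-2.810329)=-0.169140, 0.171296×(-1.764360)=-0.302228, 0.048611×(-3.023903)=-0.146995, 0.099537×(-2.307225)=-0.229654, 0.203704×(-1.591089)=-0.324111, 0.12037×(-2.117182)=-0.254846.
Sum = -2.097886, so H' = 2.0979.

2.0979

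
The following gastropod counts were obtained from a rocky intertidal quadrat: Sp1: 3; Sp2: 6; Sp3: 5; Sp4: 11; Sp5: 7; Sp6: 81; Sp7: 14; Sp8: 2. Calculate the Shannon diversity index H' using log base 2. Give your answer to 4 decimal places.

1.9073

Total N = 3+6+5+11+7+81+14+2 = 129, so the proportions are 0.023256, 0.046512, 0.03876, 0.085271, 0.054264, 0.627907, 0.108527, 0.015504 (working shown to 6 dp, full precision carried).
Each pᵢ log₂ pᵢ term: 0.023256×(-5.426265)=-0.126192, 0.046512×(-4.426265)=-0.205873, 0.03876×(-4.689299)=-0.181756, 0.085271×(-3.551796)=-0.302866, 0.054264×(-4.203872)=-0.228117, 0.627907×(-0.671377)=-0.421562, 0.108527×(-3.203872)=-0.347707, 0.015504×(-6.011227)=-0.093197.
Sum = -1.907271, so H' = 1.9073.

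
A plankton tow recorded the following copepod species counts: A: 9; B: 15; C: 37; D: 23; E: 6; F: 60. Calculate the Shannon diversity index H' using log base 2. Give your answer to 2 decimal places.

2.20

Total N = 9+15+37+23+6+60 = 150, so the proportions are 0.06, 0.1, 0.2467, 0.1533, 0.04, 0.4 (working shown to 4 dp, full precision carried).
Each pᵢ log₂ pᵢ term: 0.06×(-4.0589)=-0.2435, 0.1×(-3.3219)=-0.3322, 0.2467×(-2.0194)=-0.4981, 0.1533×(-2.7053)=-0.4148, 0.04×(-4.6439)=-0.1858, 0.4×(-1.3219)=-0.5288.
Sum = -2.2032, so H' = 2.20.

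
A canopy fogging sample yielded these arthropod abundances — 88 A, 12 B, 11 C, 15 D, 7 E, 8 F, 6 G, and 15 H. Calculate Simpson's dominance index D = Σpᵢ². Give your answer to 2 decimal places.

Total N = 88+12+11+15+7+8+6+15 = 162, so the proportions are 0.5432, 0.0741, 0.0679, 0.0926, 0.0432, 0.0494, 0.037, 0.0926 (working shown to 4 dp, full precision carried).
D = 0.5432² + 0.0741² + 0.0679² + 0.0926² + 0.0432² + 0.0494² + 0.037² + 0.0926² = 0.2951 + 0.0055 + 0.0046 + 0.0086 + 0.0019 + 0.0024 + 0.0014 + 0.0086 = 0.3280.
To 2 decimal places, D = 0.33.

0.33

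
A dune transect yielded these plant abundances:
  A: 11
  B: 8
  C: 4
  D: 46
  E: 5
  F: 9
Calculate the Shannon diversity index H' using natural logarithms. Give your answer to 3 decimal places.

1.377

Total N = 11+8+4+46+5+9 = 83, so the proportions are 0.13253, 0.09639, 0.04819, 0.55422, 0.06024, 0.10843 (working shown to 5 dp, full precision carried).
Each pᵢ ln pᵢ term: 0.13253×(-2.02095)=-0.26784, 0.09639×(-2.33940)=-0.22548, 0.04819×(-3.03255)=-0.14615, 0.55422×(-0.59020)=-0.32710, 0.06024×(-2.80940)=-0.16924, 0.10843×(-2.22162)=-0.24090.
Sum = -1.37670, so H' = 1.377.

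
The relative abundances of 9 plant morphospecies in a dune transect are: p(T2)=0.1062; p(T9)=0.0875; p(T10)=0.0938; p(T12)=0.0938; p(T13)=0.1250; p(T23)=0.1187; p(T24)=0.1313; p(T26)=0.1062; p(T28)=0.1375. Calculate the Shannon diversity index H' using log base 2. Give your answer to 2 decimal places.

Each pᵢ log₂ pᵢ term (working shown to 4 dp, full precision carried): 0.1062×(-3.2351)=-0.3436, 0.0875×(-3.5146)=-0.3075, 0.0938×(-3.4143)=-0.3203, 0.0938×(-3.4143)=-0.3203, 0.125×(-3.0000)=-0.3750, 0.1187×(-3.0746)=-0.3650, 0.1313×(-2.9291)=-0.3846, 0.1062×(-3.2351)=-0.3436, 0.1375×(-2.8625)=-0.3936.
Sum = -3.1533, so H' = 3.15.

3.15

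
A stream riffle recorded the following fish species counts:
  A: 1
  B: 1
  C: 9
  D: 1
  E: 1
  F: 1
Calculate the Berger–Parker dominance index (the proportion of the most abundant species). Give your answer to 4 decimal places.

Total N = 1+1+9+1+1+1 = 14, so the proportions are 0.071429, 0.071429, 0.642857, 0.071429, 0.071429, 0.071429 (working shown to 6 dp, full precision carried).
The largest proportion is 0.642857, i.e. d = 0.6429 to 4 decimal places.

0.6429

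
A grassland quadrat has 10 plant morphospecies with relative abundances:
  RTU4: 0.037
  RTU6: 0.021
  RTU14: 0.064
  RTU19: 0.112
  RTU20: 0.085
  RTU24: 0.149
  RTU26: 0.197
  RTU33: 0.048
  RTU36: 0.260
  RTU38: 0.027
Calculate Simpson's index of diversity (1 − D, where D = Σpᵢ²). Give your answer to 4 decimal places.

0.8427

D = 0.037² + 0.021² + 0.064² + 0.112² + 0.085² + 0.149² + 0.197² + 0.048² + 0.26² + 0.027² = 0.001369 + 0.000441 + 0.004096 + 0.012544 + 0.007225 + 0.022201 + 0.038809 + 0.002304 + 0.067600 + 0.000729 = 0.157318 (working shown to 6 dp, full precision carried).
So 1 − D = 0.842682, i.e. 0.8427 to 4 decimal places.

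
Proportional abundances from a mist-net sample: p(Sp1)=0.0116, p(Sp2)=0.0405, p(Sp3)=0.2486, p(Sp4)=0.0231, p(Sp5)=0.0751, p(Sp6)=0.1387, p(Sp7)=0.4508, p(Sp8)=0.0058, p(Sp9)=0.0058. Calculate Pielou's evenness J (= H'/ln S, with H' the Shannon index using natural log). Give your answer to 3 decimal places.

0.684

H' = −Σ pᵢ ln pᵢ = −((-0.05170) + (-0.12986) + (-0.34603) + (-0.08704) + (-0.19443) + (-0.27399) + (-0.35917) + (-0.02987) + (-0.02987)) = 1.50196 (working shown to 5 dp, full precision carried).
With S = 9 species, ln S = 2.19722, so J = 1.50196/2.19722 = 0.68357, i.e. 0.684 to 3 decimal places.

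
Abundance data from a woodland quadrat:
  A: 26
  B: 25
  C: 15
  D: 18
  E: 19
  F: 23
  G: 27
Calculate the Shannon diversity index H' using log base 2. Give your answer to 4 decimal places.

Total N = 26+25+15+18+19+23+27 = 153, so the proportions are 0.169935, 0.163399, 0.098039, 0.117647, 0.124183, 0.150327, 0.176471 (working shown to 6 dp, full precision carried).
Each pᵢ log₂ pᵢ term: 0.169935×(-2.556948)=-0.434514, 0.163399×(-2.613532)=-0.427048, 0.098039×(-3.350497)=-0.328480, 0.117647×(-3.087463)=-0.363231, 0.124183×(-3.009460)=-0.373724, 0.150327×(-2.733826)=-0.410967, 0.176471×(-2.502500)=-0.441618.
Sum = -2.779582, so H' = 2.7796.

2.7796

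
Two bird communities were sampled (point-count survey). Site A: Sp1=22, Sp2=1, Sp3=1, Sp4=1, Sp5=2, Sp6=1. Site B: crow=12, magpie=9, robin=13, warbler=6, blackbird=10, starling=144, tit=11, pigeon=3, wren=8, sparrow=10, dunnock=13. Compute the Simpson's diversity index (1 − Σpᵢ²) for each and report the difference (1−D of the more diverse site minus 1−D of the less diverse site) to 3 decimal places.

0.247

Site A: N=28, proportions 0.78571, 0.03571, 0.03571, 0.03571, 0.07143, 0.03571, giving 1−D = 0.37245 (working shown to 5 dp, full precision carried).
Site B: N=239, proportions 0.05021, 0.03766, 0.05439, 0.0251, 0.04184, 0.60251, 0.04603, 0.01255, 0.03347, 0.04184, 0.05439, giving 1−D = 0.61960.
Difference = |0.37245 − 0.61960| = 0.24715, i.e. 0.247 to 3 decimal places.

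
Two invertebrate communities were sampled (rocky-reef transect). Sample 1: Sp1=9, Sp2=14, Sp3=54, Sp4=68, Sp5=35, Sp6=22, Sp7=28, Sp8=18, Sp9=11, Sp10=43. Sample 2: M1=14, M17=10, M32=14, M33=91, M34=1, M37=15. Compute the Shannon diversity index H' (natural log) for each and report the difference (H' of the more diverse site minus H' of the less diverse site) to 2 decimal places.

Sample 1: N=302, proportions 0.0298, 0.0464, 0.1788, 0.2252, 0.1159, 0.0728, 0.0927, 0.0596, 0.0364, 0.1424, giving H' = 2.1179 (working shown to 4 dp, full precision carried).
Sample 2: N=145, proportions 0.0966, 0.069, 0.0966, 0.6276, 0.0069, 0.1034, giving H' = 1.1972.
Difference = |2.1179 − 1.1972| = 0.9207, i.e. 0.92 to 2 decimal places.

0.92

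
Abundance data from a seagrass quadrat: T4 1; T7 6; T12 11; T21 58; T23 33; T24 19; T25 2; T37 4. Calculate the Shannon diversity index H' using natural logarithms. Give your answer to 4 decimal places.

1.5330

Total N = 1+6+11+58+33+19+2+4 = 134, so the proportions are 0.007463, 0.044776, 0.08209, 0.432836, 0.246269, 0.141791, 0.014925, 0.029851 (working shown to 6 dp, full precision carried).
Each pᵢ ln pᵢ term: 0.007463×(-4.897840)=-0.036551, 0.044776×(-3.106080)=-0.139078, 0.08209×(-2.499945)=-0.205219, 0.432836×(-0.837397)=-0.362455, 0.246269×(-1.401332)=-0.345104, 0.141791×(-1.953401)=-0.276975, 0.014925×(-4.204693)=-0.062757, 0.029851×(-3.511545)=-0.104822.
Sum = -1.532962, so H' = 1.5330.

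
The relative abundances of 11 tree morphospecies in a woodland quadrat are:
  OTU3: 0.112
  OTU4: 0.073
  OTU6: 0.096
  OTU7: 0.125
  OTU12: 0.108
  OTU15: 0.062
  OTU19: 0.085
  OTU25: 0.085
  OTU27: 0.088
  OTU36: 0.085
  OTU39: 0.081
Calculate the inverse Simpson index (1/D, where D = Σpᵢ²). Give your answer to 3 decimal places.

D = 0.112² + 0.073² + 0.096² + 0.125² + 0.108² + 0.062² + 0.085² + 0.085² + 0.088² + 0.085² + 0.081² = 0.01254400 + 0.00532900 + 0.00921600 + 0.01562500 + 0.01166400 + 0.00384400 + 0.00722500 + 0.00722500 + 0.00774400 + 0.00722500 + 0.00656100 = 0.09420200 (working shown to 8 dp, full precision carried).
So 1/D = 10.61549, i.e. 10.615 to 3 decimal places.

10.615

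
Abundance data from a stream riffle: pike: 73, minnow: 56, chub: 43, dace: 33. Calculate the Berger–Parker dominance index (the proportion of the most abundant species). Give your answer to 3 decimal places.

Total N = 73+56+43+33 = 205, so the proportions are 0.3561, 0.27317, 0.20976, 0.16098 (working shown to 5 dp, full precision carried).
The largest proportion is 0.3561, i.e. d = 0.356 to 3 decimal places.

0.356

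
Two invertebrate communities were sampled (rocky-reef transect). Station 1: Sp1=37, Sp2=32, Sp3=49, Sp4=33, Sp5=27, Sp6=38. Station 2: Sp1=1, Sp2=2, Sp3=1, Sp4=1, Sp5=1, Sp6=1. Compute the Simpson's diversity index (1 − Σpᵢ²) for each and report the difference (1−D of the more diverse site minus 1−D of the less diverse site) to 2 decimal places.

Station 1: N=216, proportions 0.1713, 0.1481, 0.2269, 0.1528, 0.125, 0.1759, giving 1−D = 0.8273 (working shown to 4 dp, full precision carried).
Station 2: N=7, proportions 0.1429, 0.2857, 0.1429, 0.1429, 0.1429, 0.1429, giving 1−D = 0.8163.
Difference = |0.8273 − 0.8163| = 0.0110, i.e. 0.01 to 2 decimal places.

0.01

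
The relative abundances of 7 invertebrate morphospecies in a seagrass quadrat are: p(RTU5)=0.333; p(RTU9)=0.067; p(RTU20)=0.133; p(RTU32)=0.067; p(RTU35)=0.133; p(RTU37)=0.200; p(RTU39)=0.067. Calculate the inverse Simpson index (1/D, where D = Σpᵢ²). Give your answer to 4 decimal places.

5.0067

D = 0.333² + 0.067² + 0.133² + 0.067² + 0.133² + 0.2² + 0.067² = 0.11088900 + 0.00448900 + 0.01768900 + 0.00448900 + 0.01768900 + 0.04000000 + 0.00448900 = 0.19973400 (working shown to 8 dp, full precision carried).
So 1/D = 5.006659, i.e. 5.0067 to 4 decimal places.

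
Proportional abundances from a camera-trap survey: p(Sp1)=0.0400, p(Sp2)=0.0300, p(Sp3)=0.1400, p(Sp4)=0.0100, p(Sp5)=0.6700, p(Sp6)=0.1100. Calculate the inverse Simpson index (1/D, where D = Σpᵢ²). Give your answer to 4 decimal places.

2.0695

D = 0.04² + 0.03² + 0.14² + 0.01² + 0.67² + 0.11² = 0.0016000 + 0.0009000 + 0.0196000 + 0.0001000 + 0.4489000 + 0.0121000 = 0.4832000 (working shown to 7 dp, full precision carried).
So 1/D = 2.069536, i.e. 2.0695 to 4 decimal places.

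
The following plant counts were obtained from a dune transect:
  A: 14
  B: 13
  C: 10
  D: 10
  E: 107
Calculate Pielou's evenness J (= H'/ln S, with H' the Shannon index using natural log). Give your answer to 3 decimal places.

Total N = 14+13+10+10+107 = 154, so the proportions are 0.09091, 0.08442, 0.06494, 0.06494, 0.69481 (working shown to 5 dp, full precision carried).
H' = −Σ pᵢ ln pᵢ = −((-0.21799) + (-0.20868) + (-0.17756) + (-0.17756) + (-0.25300)) = 1.03477.
With S = 5 species, ln S = 1.60944, so J = 1.03477/1.60944 = 0.64294, i.e. 0.643 to 3 decimal places.

0.643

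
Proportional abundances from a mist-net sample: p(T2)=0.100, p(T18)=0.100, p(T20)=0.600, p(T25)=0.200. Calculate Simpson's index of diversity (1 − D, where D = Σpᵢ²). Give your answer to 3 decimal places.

0.580

D = 0.1² + 0.1² + 0.6² + 0.2² = 0.01000 + 0.01000 + 0.36000 + 0.04000 = 0.42000 (working shown to 5 dp, full precision carried).
So 1 − D = 0.58000, i.e. 0.580 to 3 decimal places.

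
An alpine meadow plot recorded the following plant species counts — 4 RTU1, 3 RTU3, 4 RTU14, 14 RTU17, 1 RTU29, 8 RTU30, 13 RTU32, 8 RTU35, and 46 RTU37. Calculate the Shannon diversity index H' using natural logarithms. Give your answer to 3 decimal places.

1.704

Total N = 4+3+4+14+1+8+13+8+46 = 101, so the proportions are 0.0396, 0.0297, 0.0396, 0.13861, 0.0099, 0.07921, 0.12871, 0.07921, 0.45545 (working shown to 5 dp, full precision carried).
Each pᵢ ln pᵢ term: 0.0396×(-3.22883)=-0.12787, 0.0297×(-3.51651)=-0.10445, 0.0396×(-3.22883)=-0.12787, 0.13861×(-1.97606)=-0.27391, 0.0099×(-4.61512)=-0.04569, 0.07921×(-2.53568)=-0.20085, 0.12871×(-2.05017)=-0.26388, 0.07921×(-2.53568)=-0.20085, 0.45545×(-0.78648)=-0.35820.
Sum = -1.70358, so H' = 1.704.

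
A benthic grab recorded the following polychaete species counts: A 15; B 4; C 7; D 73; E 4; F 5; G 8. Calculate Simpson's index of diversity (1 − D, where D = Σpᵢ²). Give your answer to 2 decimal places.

0.57

Total N = 15+4+7+73+4+5+8 = 116, so the proportions are 0.1293, 0.0345, 0.0603, 0.6293, 0.0345, 0.0431, 0.069 (working shown to 4 dp, full precision carried).
D = 0.1293² + 0.0345² + 0.0603² + 0.6293² + 0.0345² + 0.0431² + 0.069² = 0.0167 + 0.0012 + 0.0036 + 0.3960 + 0.0012 + 0.0019 + 0.0048 = 0.4254.
So 1 − D = 0.5746, i.e. 0.57 to 2 decimal places.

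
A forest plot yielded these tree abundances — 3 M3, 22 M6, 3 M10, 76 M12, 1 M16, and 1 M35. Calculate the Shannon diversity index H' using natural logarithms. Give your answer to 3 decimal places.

Total N = 3+22+3+76+1+1 = 106, so the proportions are 0.0283, 0.20755, 0.0283, 0.71698, 0.00943, 0.00943 (working shown to 5 dp, full precision carried).
Each pᵢ ln pᵢ term: 0.0283×(-3.56483)=-0.10089, 0.20755×(-1.57240)=-0.32635, 0.0283×(-3.56483)=-0.10089, 0.71698×(-0.33271)=-0.23854, 0.00943×(-4.66344)=-0.04399, 0.00943×(-4.66344)=-0.04399.
Sum = -0.85466, so H' = 0.855.

0.855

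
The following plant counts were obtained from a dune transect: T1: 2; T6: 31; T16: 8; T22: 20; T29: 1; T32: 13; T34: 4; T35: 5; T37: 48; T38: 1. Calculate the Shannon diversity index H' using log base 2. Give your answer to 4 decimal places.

Total N = 2+31+8+20+1+13+4+5+48+1 = 133, so the proportions are 0.015038, 0.233083, 0.06015, 0.150376, 0.007519, 0.097744, 0.030075, 0.037594, 0.360902, 0.007519 (working shown to 6 dp, full precision carried).
Each pᵢ log₂ pᵢ term: 0.015038×(-6.055282)=-0.091057, 0.233083×(-2.101086)=-0.489727, 0.06015×(-4.055282)=-0.243927, 0.150376×(-2.733354)=-0.411031, 0.007519×(-7.055282)=-0.053047, 0.097744×(-3.354843)=-0.327917, 0.030075×(-5.055282)=-0.152039, 0.037594×(-4.733354)=-0.177946, 0.360902×(-1.470320)=-0.530642, 0.007519×(-7.055282)=-0.053047.
Sum = -2.530379, so H' = 2.5304.

2.5304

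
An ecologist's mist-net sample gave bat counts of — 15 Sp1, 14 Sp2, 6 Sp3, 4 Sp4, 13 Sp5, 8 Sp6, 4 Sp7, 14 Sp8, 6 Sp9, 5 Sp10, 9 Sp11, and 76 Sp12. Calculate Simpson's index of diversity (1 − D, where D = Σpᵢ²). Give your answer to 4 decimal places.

0.7742

Total N = 15+14+6+4+13+8+4+14+6+5+9+76 = 174, so the proportions are 0.086207, 0.08046, 0.034483, 0.022989, 0.074713, 0.045977, 0.022989, 0.08046, 0.034483, 0.028736, 0.051724, 0.436782 (working shown to 6 dp, full precision carried).
D = 0.086207² + 0.08046² + 0.034483² + 0.022989² + 0.074713² + 0.045977² + 0.022989² + 0.08046² + 0.034483² + 0.028736² + 0.051724² + 0.436782² = 0.007432 + 0.006474 + 0.001189 + 0.000528 + 0.005582 + 0.002114 + 0.000528 + 0.006474 + 0.001189 + 0.000826 + 0.002675 + 0.190778 = 0.225789.
So 1 − D = 0.774211, i.e. 0.7742 to 4 decimal places.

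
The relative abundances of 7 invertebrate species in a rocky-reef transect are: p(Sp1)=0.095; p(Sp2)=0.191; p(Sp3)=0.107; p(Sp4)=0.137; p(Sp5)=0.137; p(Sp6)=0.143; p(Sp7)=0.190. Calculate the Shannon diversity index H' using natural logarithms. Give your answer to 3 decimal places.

1.917

Each pᵢ ln pᵢ term (working shown to 5 dp, full precision carried): 0.095×(-2.35388)=-0.22362, 0.191×(-1.65548)=-0.31620, 0.107×(-2.23493)=-0.23914, 0.137×(-1.98777)=-0.27233, 0.137×(-1.98777)=-0.27233, 0.143×(-1.94491)=-0.27812, 0.19×(-1.66073)=-0.31554.
Sum = -1.91726, so H' = 1.917.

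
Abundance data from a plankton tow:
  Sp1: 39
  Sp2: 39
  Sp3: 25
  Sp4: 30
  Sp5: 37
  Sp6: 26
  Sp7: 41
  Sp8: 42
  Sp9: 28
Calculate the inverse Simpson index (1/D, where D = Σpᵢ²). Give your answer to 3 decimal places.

8.694

Total N = 39+39+25+30+37+26+41+42+28 = 307, so the proportions are 0.1270358, 0.1270358, 0.0814332, 0.0977199, 0.1205212, 0.0846906, 0.1335505, 0.1368078, 0.0912052 (working shown to 7 dp, full precision carried).
D = 0.1270358² + 0.1270358² + 0.0814332² + 0.0977199² + 0.1205212² + 0.0846906² + 0.1335505² + 0.1368078² + 0.0912052² = 0.0161381 + 0.0161381 + 0.0066314 + 0.0095492 + 0.0145254 + 0.0071725 + 0.0178357 + 0.0187164 + 0.0083184 = 0.1150251.
So 1/D = 8.69376, i.e. 8.694 to 3 decimal places.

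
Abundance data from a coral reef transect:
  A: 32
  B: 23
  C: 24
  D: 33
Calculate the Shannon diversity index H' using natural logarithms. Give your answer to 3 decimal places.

1.373

Total N = 32+23+24+33 = 112, so the proportions are 0.28571, 0.20536, 0.21429, 0.29464 (working shown to 5 dp, full precision carried).
Each pᵢ ln pᵢ term: 0.28571×(-1.25276)=-0.35793, 0.20536×(-1.58300)=-0.32508, 0.21429×(-1.54045)=-0.33010, 0.29464×(-1.22199)=-0.36005.
Sum = -1.37316, so H' = 1.373.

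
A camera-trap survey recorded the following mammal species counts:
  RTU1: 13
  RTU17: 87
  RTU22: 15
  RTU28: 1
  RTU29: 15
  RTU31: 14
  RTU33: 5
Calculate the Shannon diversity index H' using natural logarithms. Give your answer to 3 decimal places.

1.357

Total N = 13+87+15+1+15+14+5 = 150, so the proportions are 0.08667, 0.58, 0.1, 0.00667, 0.1, 0.09333, 0.03333 (working shown to 5 dp, full precision carried).
Each pᵢ ln pᵢ term: 0.08667×(-2.44569)=-0.21196, 0.58×(-0.54473)=-0.31594, 0.1×(-2.30259)=-0.23026, 0.00667×(-5.01064)=-0.03340, 0.1×(-2.30259)=-0.23026, 0.09333×(-2.37158)=-0.22135, 0.03333×(-3.40120)=-0.11337.
Sum = -1.35654, so H' = 1.357.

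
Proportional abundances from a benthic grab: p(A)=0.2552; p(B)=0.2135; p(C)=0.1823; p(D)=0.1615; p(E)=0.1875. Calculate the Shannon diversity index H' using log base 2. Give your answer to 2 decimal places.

2.30

Each pᵢ log₂ pᵢ term (working shown to 4 dp, full precision carried): 0.2552×(-1.9703)=-0.5028, 0.2135×(-2.2277)=-0.4756, 0.1823×(-2.4556)=-0.4477, 0.1615×(-2.6304)=-0.4248, 0.1875×(-2.4150)=-0.4528.
Sum = -2.3037, so H' = 2.30.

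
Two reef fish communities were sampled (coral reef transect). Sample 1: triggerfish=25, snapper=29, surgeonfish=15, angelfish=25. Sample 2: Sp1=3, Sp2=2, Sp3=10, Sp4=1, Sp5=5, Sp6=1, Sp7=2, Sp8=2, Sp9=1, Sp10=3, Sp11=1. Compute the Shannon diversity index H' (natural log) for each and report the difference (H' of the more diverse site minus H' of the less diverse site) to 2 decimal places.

Sample 1: N=94, proportions 0.266, 0.3085, 0.1596, 0.266, giving H' = 1.3601 (working shown to 4 dp, full precision carried).
Sample 2: N=31, proportions 0.0968, 0.0645, 0.3226, 0.0323, 0.1613, 0.0323, 0.0645, 0.0645, 0.0323, 0.0968, 0.0323, giving H' = 2.0848.
Difference = |1.3601 − 2.0848| = 0.7247, i.e. 0.72 to 2 decimal places.

0.72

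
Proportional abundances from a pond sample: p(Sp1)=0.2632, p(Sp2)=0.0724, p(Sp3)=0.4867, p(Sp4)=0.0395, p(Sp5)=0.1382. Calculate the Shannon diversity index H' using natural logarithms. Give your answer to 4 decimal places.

Each pᵢ ln pᵢ term (working shown to 6 dp, full precision carried): 0.2632×(-1.334841)=-0.351330, 0.0724×(-2.625549)=-0.190090, 0.4867×(-0.720107)=-0.350476, 0.0395×(-3.231455)=-0.127642, 0.1382×(-1.979053)=-0.273505.
Sum = -1.293044, so H' = 1.2930.

1.2930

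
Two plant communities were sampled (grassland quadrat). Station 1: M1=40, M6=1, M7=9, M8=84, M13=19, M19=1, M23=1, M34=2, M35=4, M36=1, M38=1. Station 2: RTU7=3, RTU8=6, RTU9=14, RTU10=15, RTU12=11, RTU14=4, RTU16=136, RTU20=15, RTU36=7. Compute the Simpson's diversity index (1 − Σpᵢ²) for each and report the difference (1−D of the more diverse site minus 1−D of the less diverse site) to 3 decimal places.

0.092

Station 1: N=163, proportions 0.2454, 0.00613, 0.05521, 0.51534, 0.11656, 0.00613, 0.00613, 0.01227, 0.02454, 0.00613, 0.00613, giving 1−D = 0.65663 (working shown to 5 dp, full precision carried).
Station 2: N=211, proportions 0.01422, 0.02844, 0.06635, 0.07109, 0.05213, 0.01896, 0.64455, 0.07109, 0.03318, giving 1−D = 0.56486.
Difference = |0.65663 − 0.56486| = 0.09177, i.e. 0.092 to 3 decimal places.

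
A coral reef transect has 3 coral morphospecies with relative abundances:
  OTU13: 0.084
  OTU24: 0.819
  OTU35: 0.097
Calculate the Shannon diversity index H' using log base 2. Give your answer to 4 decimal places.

0.8626

Each pᵢ log₂ pᵢ term (working shown to 6 dp, full precision carried): 0.084×(-3.573467)=-0.300171, 0.819×(-0.288065)=-0.235925, 0.097×(-3.365871)=-0.326490.
Sum = -0.862586, so H' = 0.8626.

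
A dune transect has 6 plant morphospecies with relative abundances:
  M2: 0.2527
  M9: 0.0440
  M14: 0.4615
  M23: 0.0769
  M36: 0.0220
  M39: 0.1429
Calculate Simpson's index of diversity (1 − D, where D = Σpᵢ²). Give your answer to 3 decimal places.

0.694

D = 0.2527² + 0.044² + 0.4615² + 0.0769² + 0.022² + 0.1429² = 0.06386 + 0.00194 + 0.21298 + 0.00591 + 0.00048 + 0.02042 = 0.30559 (working shown to 5 dp, full precision carried).
So 1 − D = 0.69441, i.e. 0.694 to 3 decimal places.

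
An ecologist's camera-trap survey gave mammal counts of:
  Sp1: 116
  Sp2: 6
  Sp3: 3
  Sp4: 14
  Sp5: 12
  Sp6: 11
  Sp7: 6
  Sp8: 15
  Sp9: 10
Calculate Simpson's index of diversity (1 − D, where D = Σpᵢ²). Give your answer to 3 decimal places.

Total N = 116+6+3+14+12+11+6+15+10 = 193, so the proportions are 0.60104, 0.03109, 0.01554, 0.07254, 0.06218, 0.05699, 0.03109, 0.07772, 0.05181 (working shown to 5 dp, full precision carried).
D = 0.60104² + 0.03109² + 0.01554² + 0.07254² + 0.06218² + 0.05699² + 0.03109² + 0.07772² + 0.05181² = 0.36124 + 0.00097 + 0.00024 + 0.00526 + 0.00387 + 0.00325 + 0.00097 + 0.00604 + 0.00268 = 0.38452.
So 1 − D = 0.61548, i.e. 0.615 to 3 decimal places.

0.615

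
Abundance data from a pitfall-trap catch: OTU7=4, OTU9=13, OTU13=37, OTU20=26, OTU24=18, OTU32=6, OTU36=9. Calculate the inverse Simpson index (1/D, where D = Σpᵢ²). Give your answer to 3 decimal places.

4.781

Total N = 4+13+37+26+18+6+9 = 113, so the proportions are 0.0353982, 0.1150442, 0.3274336, 0.2300885, 0.159292, 0.0530973, 0.079646 (working shown to 7 dp, full precision carried).
D = 0.0353982² + 0.1150442² + 0.3274336² + 0.2300885² + 0.159292² + 0.0530973² + 0.079646² = 0.0012530 + 0.0132352 + 0.1072128 + 0.0529407 + 0.0253740 + 0.0028193 + 0.0063435 = 0.2091785.
So 1/D = 4.78061, i.e. 4.781 to 3 decimal places.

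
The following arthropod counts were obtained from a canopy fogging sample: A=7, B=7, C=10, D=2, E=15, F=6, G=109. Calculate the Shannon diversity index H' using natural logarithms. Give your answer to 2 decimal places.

1.11

Total N = 7+7+10+2+15+6+109 = 156, so the proportions are 0.0449, 0.0449, 0.0641, 0.0128, 0.0962, 0.0385, 0.6987 (working shown to 4 dp, full precision carried).
Each pᵢ ln pᵢ term: 0.0449×(-3.1039)=-0.1393, 0.0449×(-3.1039)=-0.1393, 0.0641×(-2.7473)=-0.1761, 0.0128×(-4.3567)=-0.0559, 0.0962×(-2.3418)=-0.2252, 0.0385×(-3.2581)=-0.1253, 0.6987×(-0.3585)=-0.2505.
Sum = -1.1115, so H' = 1.11.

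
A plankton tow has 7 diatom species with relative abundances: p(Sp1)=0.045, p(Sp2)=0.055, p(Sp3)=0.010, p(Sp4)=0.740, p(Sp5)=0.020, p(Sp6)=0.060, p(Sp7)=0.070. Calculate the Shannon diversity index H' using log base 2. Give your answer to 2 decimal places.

1.44

Each pᵢ log₂ pᵢ term (working shown to 4 dp, full precision carried): 0.045×(-4.4739)=-0.2013, 0.055×(-4.1844)=-0.2301, 0.01×(-6.6439)=-0.0664, 0.74×(-0.4344)=-0.3215, 0.02×(-5.6439)=-0.1129, 0.06×(-4.0589)=-0.2435, 0.07×(-3.8365)=-0.2686.
Sum = -1.4443, so H' = 1.44.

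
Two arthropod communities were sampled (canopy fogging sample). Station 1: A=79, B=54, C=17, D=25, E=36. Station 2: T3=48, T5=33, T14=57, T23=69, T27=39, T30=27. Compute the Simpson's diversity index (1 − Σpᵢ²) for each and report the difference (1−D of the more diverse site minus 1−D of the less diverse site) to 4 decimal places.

Station 1: N=211, proportions 0.3744076, 0.2559242, 0.0805687, 0.1184834, 0.1706161, giving 1−D = 0.7446823 (working shown to 7 dp, full precision carried).
Station 2: N=273, proportions 0.1758242, 0.1208791, 0.2087912, 0.2527473, 0.1428571, 0.0989011, giving 1−D = 0.8168096.
Difference = |0.7446823 − 0.8168096| = 0.0721273, i.e. 0.0721 to 4 decimal places.

0.0721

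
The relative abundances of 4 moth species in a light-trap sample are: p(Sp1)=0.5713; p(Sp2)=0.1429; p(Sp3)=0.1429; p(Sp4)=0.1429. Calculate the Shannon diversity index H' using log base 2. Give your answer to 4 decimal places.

1.6648

Each pᵢ log₂ pᵢ term (working shown to 6 dp, full precision carried): 0.5713×(-0.807680)=-0.461427, 0.1429×(-2.806922)=-0.401109, 0.1429×(-2.806922)=-0.401109, 0.1429×(-2.806922)=-0.401109.
Sum = -1.664755, so H' = 1.6648.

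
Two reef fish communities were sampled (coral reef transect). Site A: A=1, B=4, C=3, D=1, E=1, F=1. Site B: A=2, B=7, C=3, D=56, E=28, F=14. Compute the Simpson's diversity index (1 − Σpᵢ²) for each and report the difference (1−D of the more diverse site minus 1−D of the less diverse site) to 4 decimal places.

0.1056

Site A: N=11, proportions 0.090909, 0.363636, 0.272727, 0.090909, 0.090909, 0.090909, giving 1−D = 0.760331 (working shown to 6 dp, full precision carried).
Site B: N=110, proportions 0.018182, 0.063636, 0.027273, 0.509091, 0.254545, 0.127273, giving 1−D = 0.654711.
Difference = |0.760331 − 0.654711| = 0.105620, i.e. 0.1056 to 4 decimal places.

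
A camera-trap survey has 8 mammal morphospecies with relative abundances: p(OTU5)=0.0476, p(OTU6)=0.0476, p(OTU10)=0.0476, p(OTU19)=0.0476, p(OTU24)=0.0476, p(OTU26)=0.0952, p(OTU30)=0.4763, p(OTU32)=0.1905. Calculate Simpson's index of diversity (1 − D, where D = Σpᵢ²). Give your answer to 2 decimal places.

0.72

D = 0.0476² + 0.0476² + 0.0476² + 0.0476² + 0.0476² + 0.0952² + 0.4763² + 0.1905² = 0.0023 + 0.0023 + 0.0023 + 0.0023 + 0.0023 + 0.0091 + 0.2269 + 0.0363 = 0.2835 (working shown to 4 dp, full precision carried).
So 1 − D = 0.7165, i.e. 0.72 to 2 decimal places.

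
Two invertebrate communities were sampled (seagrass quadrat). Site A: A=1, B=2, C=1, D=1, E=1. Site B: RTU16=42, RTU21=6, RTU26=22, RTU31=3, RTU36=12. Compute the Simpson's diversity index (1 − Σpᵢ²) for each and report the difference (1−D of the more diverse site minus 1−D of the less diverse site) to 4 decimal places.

Site A: N=6, proportions 0.166667, 0.333333, 0.166667, 0.166667, 0.166667, giving 1−D = 0.777778 (working shown to 6 dp, full precision carried).
Site B: N=85, proportions 0.494118, 0.070588, 0.258824, 0.035294, 0.141176, giving 1−D = 0.662699.
Difference = |0.777778 − 0.662699| = 0.115079, i.e. 0.1151 to 4 decimal places.

0.1151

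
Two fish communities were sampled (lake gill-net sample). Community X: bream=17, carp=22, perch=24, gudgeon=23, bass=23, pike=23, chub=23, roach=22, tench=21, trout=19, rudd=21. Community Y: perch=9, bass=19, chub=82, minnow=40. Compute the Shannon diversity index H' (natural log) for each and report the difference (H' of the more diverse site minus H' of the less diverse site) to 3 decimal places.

Community X: N=238, proportions 0.07143, 0.09244, 0.10084, 0.09664, 0.09664, 0.09664, 0.09664, 0.09244, 0.08824, 0.07983, 0.08824, giving H' = 2.39360 (working shown to 5 dp, full precision carried).
Community Y: N=150, proportions 0.06, 0.12667, 0.54667, 0.26667, giving H' = 1.11313.
Difference = |2.39360 − 1.11313| = 1.28047, i.e. 1.280 to 3 decimal places.

1.280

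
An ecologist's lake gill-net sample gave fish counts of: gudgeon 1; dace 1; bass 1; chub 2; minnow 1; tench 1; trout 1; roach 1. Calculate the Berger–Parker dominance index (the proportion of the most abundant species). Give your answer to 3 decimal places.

0.222

Total N = 1+1+1+2+1+1+1+1 = 9, so the proportions are 0.11111, 0.11111, 0.11111, 0.22222, 0.11111, 0.11111, 0.11111, 0.11111 (working shown to 5 dp, full precision carried).
The largest proportion is 0.22222, i.e. d = 0.222 to 3 decimal places.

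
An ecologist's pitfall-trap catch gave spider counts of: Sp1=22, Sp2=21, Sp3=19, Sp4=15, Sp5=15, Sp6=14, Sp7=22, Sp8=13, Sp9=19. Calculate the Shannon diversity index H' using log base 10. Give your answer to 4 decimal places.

0.9464

Total N = 22+21+19+15+15+14+22+13+19 = 160, so the proportions are 0.1375, 0.13125, 0.11875, 0.09375, 0.09375, 0.0875, 0.1375, 0.08125, 0.11875 (working shown to 6 dp, full precision carried).
Each pᵢ log₁₀ pᵢ term: 0.1375×(-0.861697)=-0.118483, 0.13125×(-0.881901)=-0.115749, 0.11875×(-0.925366)=-0.109887, 0.09375×(-1.028029)=-0.096378, 0.09375×(-1.028029)=-0.096378, 0.0875×(-1.057992)=-0.092574, 0.1375×(-0.861697)=-0.118483, 0.08125×(-1.090177)=-0.088577, 0.11875×(-0.925366)=-0.109887.
Sum = -0.946397, so H' = 0.9464.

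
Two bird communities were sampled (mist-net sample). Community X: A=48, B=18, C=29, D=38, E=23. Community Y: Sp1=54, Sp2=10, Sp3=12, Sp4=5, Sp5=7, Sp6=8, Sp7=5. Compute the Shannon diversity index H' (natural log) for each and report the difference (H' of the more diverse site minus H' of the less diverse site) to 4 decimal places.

Community X: N=156, proportions 0.307692, 0.115385, 0.185897, 0.24359, 0.147436, giving H' = 1.550878 (working shown to 6 dp, full precision carried).
Community Y: N=101, proportions 0.534653, 0.09901, 0.118812, 0.049505, 0.069307, 0.079208, 0.049505, giving H' = 1.500258.
Difference = |1.550878 − 1.500258| = 0.050620, i.e. 0.0506 to 4 decimal places.

0.0506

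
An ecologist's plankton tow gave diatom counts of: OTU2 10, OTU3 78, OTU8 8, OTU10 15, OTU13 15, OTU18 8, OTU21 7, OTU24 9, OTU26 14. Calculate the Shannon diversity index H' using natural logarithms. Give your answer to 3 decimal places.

Total N = 10+78+8+15+15+8+7+9+14 = 164, so the proportions are 0.06098, 0.47561, 0.04878, 0.09146, 0.09146, 0.04878, 0.04268, 0.05488, 0.08537 (working shown to 5 dp, full precision carried).
Each pᵢ ln pᵢ term: 0.06098×(-2.79728)=-0.17057, 0.47561×(-0.74316)=-0.35345, 0.04878×(-3.02042)=-0.14734, 0.09146×(-2.39182)=-0.21876, 0.09146×(-2.39182)=-0.21876, 0.04878×(-3.02042)=-0.14734, 0.04268×(-3.15396)=-0.13462, 0.05488×(-2.90264)=-0.15929, 0.08537×(-2.46081)=-0.21007.
Sum = -1.76020, so H' = 1.760.

1.760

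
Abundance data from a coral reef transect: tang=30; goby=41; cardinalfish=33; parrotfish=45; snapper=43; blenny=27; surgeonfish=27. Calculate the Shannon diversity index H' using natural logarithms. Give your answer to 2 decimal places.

1.93

Total N = 30+41+33+45+43+27+27 = 246, so the proportions are 0.122, 0.1667, 0.1341, 0.1829, 0.1748, 0.1098, 0.1098 (working shown to 4 dp, full precision carried).
Each pᵢ ln pᵢ term: 0.122×(-2.1041)=-0.2566, 0.1667×(-1.7918)=-0.2986, 0.1341×(-2.0088)=-0.2695, 0.1829×(-1.6987)=-0.3107, 0.1748×(-1.7441)=-0.3049, 0.1098×(-2.2095)=-0.2425, 0.1098×(-2.2095)=-0.2425.
Sum = -1.9253, so H' = 1.93.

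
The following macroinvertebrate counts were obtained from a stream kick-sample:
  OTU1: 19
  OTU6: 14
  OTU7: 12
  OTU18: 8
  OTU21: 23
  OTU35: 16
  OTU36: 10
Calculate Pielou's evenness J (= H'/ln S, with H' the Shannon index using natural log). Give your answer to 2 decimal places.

0.97

Total N = 19+14+12+8+23+16+10 = 102, so the proportions are 0.1863, 0.1373, 0.1176, 0.0784, 0.2255, 0.1569, 0.098 (working shown to 4 dp, full precision carried).
H' = −Σ pᵢ ln pᵢ = −((-0.3130) + (-0.2726) + (-0.2518) + (-0.1996) + (-0.3359) + (-0.2906) + (-0.2277)) = 1.8912.
With S = 7 species, ln S = 1.9459, so J = 1.8912/1.9459 = 0.9719, i.e. 0.97 to 2 decimal places.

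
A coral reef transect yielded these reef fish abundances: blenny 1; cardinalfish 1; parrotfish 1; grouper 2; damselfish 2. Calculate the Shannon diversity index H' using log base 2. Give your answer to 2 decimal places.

2.24

Total N = 1+1+1+2+2 = 7, so the proportions are 0.1429, 0.1429, 0.1429, 0.2857, 0.2857 (working shown to 4 dp, full precision carried).
Each pᵢ log₂ pᵢ term: 0.1429×(-2.8074)=-0.4011, 0.1429×(-2.8074)=-0.4011, 0.1429×(-2.8074)=-0.4011, 0.2857×(-1.8074)=-0.5164, 0.2857×(-1.8074)=-0.5164.
Sum = -2.2359, so H' = 2.24.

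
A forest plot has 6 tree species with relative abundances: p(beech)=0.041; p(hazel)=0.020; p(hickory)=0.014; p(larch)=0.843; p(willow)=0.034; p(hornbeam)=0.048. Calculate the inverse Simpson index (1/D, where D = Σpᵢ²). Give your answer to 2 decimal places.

D = 0.041² + 0.02² + 0.014² + 0.843² + 0.034² + 0.048² = 0.00168 + 0.00040 + 0.00020 + 0.71065 + 0.00116 + 0.00230 = 0.71639 (working shown to 5 dp, full precision carried).
So 1/D = 1.3959, i.e. 1.40 to 2 decimal places.

1.40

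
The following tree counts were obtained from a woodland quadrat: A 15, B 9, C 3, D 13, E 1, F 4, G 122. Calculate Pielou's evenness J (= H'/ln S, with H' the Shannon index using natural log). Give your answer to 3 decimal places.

0.511

Total N = 15+9+3+13+1+4+122 = 167, so the proportions are 0.08982, 0.05389, 0.01796, 0.07784, 0.00599, 0.02395, 0.73054 (working shown to 5 dp, full precision carried).
H' = −Σ pᵢ ln pᵢ = −((-0.21646) + (-0.15741) + (-0.07220) + (-0.19874) + (-0.03065) + (-0.08938) + (-0.22937)) = 0.99421.
With S = 7 species, ln S = 1.94591, so J = 0.99421/1.94591 = 0.51092, i.e. 0.511 to 3 decimal places.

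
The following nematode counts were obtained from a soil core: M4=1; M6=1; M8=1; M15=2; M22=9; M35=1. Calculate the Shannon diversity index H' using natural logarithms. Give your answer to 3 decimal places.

Total N = 1+1+1+2+9+1 = 15, so the proportions are 0.06667, 0.06667, 0.06667, 0.13333, 0.6, 0.06667 (working shown to 5 dp, full precision carried).
Each pᵢ ln pᵢ term: 0.06667×(-2.70805)=-0.18054, 0.06667×(-2.70805)=-0.18054, 0.06667×(-2.70805)=-0.18054, 0.13333×(-2.01490)=-0.26865, 0.6×(-0.51083)=-0.30650, 0.06667×(-2.70805)=-0.18054.
Sum = -1.29730, so H' = 1.297.

1.297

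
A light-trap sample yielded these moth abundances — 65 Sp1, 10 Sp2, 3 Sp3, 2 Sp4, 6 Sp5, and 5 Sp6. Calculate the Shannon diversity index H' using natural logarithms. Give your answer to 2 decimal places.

1.02

Total N = 65+10+3+2+6+5 = 91, so the proportions are 0.7143, 0.1099, 0.033, 0.022, 0.0659, 0.0549 (working shown to 4 dp, full precision carried).
Each pᵢ ln pᵢ term: 0.7143×(-0.3365)=-0.2403, 0.1099×(-2.2083)=-0.2427, 0.033×(-3.4122)=-0.1125, 0.022×(-3.8177)=-0.0839, 0.0659×(-2.7191)=-0.1793, 0.0549×(-2.9014)=-0.1594.
Sum = -1.0181, so H' = 1.02.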